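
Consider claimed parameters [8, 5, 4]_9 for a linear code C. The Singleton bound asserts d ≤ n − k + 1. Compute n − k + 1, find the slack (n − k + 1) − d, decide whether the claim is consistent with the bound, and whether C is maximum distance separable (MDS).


Singleton RHS = n − k + 1 = 4, slack = 0, bound satisfied, MDS.

Singleton bound: d ≤ n − k + 1.
Here n = 8, k = 5, so n − k + 1 = 4.
Given d = 4, check d ≤ 4: YES.
Slack = (n − k + 1) − d = 0.
The code is MDS (slack = 0).
Description: the claimed parameters are [8, 5, 4]_9; such a code would be MDS (meets Singleton bound).


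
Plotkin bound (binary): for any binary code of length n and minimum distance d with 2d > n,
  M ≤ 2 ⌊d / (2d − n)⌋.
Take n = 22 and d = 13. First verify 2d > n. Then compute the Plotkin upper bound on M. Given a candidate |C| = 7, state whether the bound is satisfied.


Plotkin bound M ≤ 6; given |C| = 7 > bound (violated).

Check applicability: 2d = 26, n = 22.
2d − n = 4 > 0, so Plotkin applies.
Compute d/(2d−n) = 13/4 ≈ 3.2500.
⌊d/(2d−n)⌋ = 3.
Plotkin bound: M ≤ 2·3 = 6.
Given |C| = 7, check: VIOLATED.
This |C| is above the Plotkin bound, so no binary code with n = 22, d = 13 and 7 codewords exists.


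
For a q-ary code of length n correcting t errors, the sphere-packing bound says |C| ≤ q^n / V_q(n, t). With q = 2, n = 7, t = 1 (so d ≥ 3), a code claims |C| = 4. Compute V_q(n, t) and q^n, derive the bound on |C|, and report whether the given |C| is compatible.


V_q(n, t) = 8, q^n = 128, Hamming bound = 16, |C| = 4 ≤ bound (satisfied).

Step 1: Compute V_q(n, t) = Σ_{j=0}^1 C(n, j) (q−1)^j.
  j = 0: C(7,0)·(1)^0 = 1·1 = 1.
  j = 1: C(7,1)·(1)^1 = 7·1 = 7.
  V_q(n, t) = 1 + 7 = 8.
Step 2: q^n = 2^7 = 128.
Step 3: Hamming bound ⌊q^n / V_q(n,t)⌋ = ⌊128/8⌋ = 16.
Step 4: Compare |C| = 4 to 16: satisfied.
The claimed |C| lies below the Hamming bound.


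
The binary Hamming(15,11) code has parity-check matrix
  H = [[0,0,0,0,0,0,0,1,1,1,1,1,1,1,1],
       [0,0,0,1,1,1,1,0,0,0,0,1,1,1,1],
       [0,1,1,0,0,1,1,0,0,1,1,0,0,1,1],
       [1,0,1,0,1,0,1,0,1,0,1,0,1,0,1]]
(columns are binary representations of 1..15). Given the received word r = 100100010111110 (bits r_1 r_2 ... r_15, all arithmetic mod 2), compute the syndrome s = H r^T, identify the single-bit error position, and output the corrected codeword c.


s = (0, 0, 1, 1)^T, error position = 3, corrected codeword c = 101100010111110

Compute s = H r^T mod 2 one row at a time:
  s_1 = 1 + 0 + 1 + 1 + 1 + 1 + 1 + 0 = 6 ≡ 0 (mod 2).
  s_2 = 1 + 0 + 0 + 0 + 1 + 1 + 1 + 0 = 4 ≡ 0 (mod 2).
  s_3 = 0 + 0 + 0 + 0 + 1 + 1 + 1 + 0 = 3 ≡ 1 (mod 2).
  s_4 = 1 + 0 + 0 + 0 + 0 + 1 + 1 + 0 = 3 ≡ 1 (mod 2).
s = (0, 0, 1, 1)^T — this equals column 3 of H (binary 0011), so error is at position 3.
Correct: flip bit 3 of r = 100100010111110 to get c = 101100010111110.


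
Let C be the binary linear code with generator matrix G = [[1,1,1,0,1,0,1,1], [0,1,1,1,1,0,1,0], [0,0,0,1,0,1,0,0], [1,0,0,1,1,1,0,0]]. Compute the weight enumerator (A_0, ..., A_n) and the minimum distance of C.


Weight distribution: A_0 = 1, A_2 = 2, A_3 = 4, A_4 = 2, A_5 = 4, A_6 = 2, A_8 = 1. Minimum distance d = 2.

Enumerate all 2^4 = 16 messages m ∈ F_2^4.
For each, compute codeword c = mG in F_2^8, then tally its weight.
  m = 0000 → c = 00000000, weight = 0.
  m = 1000 → c = 11101011, weight = 6.
  m = 0100 → c = 01111010, weight = 5.
  m = 1100 → c = 10010001, weight = 3.
  m = 0010 → c = 00010100, weight = 2.
  m = 1010 → c = 11111111, weight = 8.
  m = 0110 → c = 01101110, weight = 5.
  m = 1110 → c = 10000101, weight = 3.
  m = 0001 → c = 10011100, weight = 4.
  m = 1001 → c = 01110111, weight = 6.
  m = 0101 → c = 11100110, weight = 5.
  m = 1101 → c = 00001101, weight = 3.
  m = 0011 → c = 10001000, weight = 2.
  m = 1011 → c = 01100011, weight = 4.
  m = 0111 → c = 11110010, weight = 5.
  m = 1111 → c = 00011001, weight = 3.
Tally weights:
  weight 0: 1 codewords.
  weight 2: 2 codewords.
  weight 3: 4 codewords.
  weight 4: 2 codewords.
  weight 5: 4 codewords.
  weight 6: 2 codewords.
  weight 8: 1 codewords.
Minimum distance d = smallest w > 0 with A_w > 0 = 2.
Sanity: Σ A_w = 16 = 2^4 = 16 ✓.


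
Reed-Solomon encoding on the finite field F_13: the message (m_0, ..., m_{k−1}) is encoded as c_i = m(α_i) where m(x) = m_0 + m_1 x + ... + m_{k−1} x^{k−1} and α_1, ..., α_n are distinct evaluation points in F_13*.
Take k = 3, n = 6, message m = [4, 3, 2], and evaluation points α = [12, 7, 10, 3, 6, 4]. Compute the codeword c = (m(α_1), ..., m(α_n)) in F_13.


c = [3, 6, 0, 5, 3, 9]

Message polynomial: m(x) = 4 + 3·x + 2·x^2 (mod 13).
For each evaluation point α_i, compute m(α_i) mod 13:
  α_1 = 12: Horner steps 2 → 1 → 3, so m(12) = 3.
  α_2 = 7: Horner steps 2 → 4 → 6, so m(7) = 6.
  α_3 = 10: Horner steps 2 → 10 → 0, so m(10) = 0.
  α_4 = 3: Horner steps 2 → 9 → 5, so m(3) = 5.
  α_5 = 6: Horner steps 2 → 2 → 3, so m(6) = 3.
  α_6 = 4: Horner steps 2 → 11 → 9, so m(4) = 9.
Codeword c = [3, 6, 0, 5, 3, 9] ∈ F_13^6.


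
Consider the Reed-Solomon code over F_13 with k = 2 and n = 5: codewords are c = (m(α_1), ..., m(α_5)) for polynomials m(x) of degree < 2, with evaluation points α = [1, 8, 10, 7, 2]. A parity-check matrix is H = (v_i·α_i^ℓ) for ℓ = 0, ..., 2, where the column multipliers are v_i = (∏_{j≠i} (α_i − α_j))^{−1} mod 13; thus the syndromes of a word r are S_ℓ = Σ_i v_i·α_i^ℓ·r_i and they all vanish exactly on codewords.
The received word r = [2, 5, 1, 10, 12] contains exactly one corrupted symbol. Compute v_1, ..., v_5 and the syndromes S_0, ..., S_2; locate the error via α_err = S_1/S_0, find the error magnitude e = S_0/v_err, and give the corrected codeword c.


S = (9, 7, 4), error at position 2, error magnitude e = 11, c = [2, 7, 1, 10, 12].

Step 1: column multipliers v_i = (∏_{j≠i}(α_i − α_j))^{−1} mod 13.
  i = 1 (α = 1): (1−8)(1−10)(1−7)(1−2) = (−7)·(−9)·(−6)·(−1) = 378 ≡ 1, so v_1 = 1^{−1} = 1 (mod 13).
  i = 2 (α = 8): (8−1)(8−10)(8−7)(8−2) = 7·(−2)·1·6 = −84 ≡ 7, so v_2 = 7^{−1} = 2 (mod 13).
  i = 3 (α = 10): (10−1)(10−8)(10−7)(10−2) = 9·2·3·8 = 432 ≡ 3, so v_3 = 3^{−1} = 9 (mod 13).
  i = 4 (α = 7): (7−1)(7−8)(7−10)(7−2) = 6·(−1)·(−3)·5 = 90 ≡ 12, so v_4 = 12^{−1} = 12 (mod 13).
  i = 5 (α = 2): (2−1)(2−8)(2−10)(2−7) = 1·(−6)·(−8)·(−5) = −240 ≡ 7, so v_5 = 7^{−1} = 2 (mod 13).
  v = [1, 2, 9, 12, 2].
Step 2: syndromes of r = [2, 5, 1, 10, 12] (all sums mod 13).
  S_0 = Σ v_i r_i = 1·2 + 2·5 + 9·1 + 12·10 + 2·12 = 165 ≡ 9.
  S_1 = Σ v_i α_i r_i = 1·1·2 + 2·8·5 + 9·10·1 + 12·7·10 + 2·2·12 = 1060 ≡ 7.
  α_i^2 mod 13 = [1, 12, 9, 10, 4].
  S_2 = Σ v_i α_i^2 r_i = 1·1·2 + 2·12·5 + 9·9·1 + 12·10·10 + 2·4·12 = 1499 ≡ 4.
  S = (9, 7, 4) ≠ 0, so r is not a codeword (an error is present).
Step 3: locate the error. For a single error e at position i, S_ℓ = v_i·e·α_i^ℓ, so α_err = S_1/S_0.
  S_0^{−1} = 9^{−1} = 3 (mod 13), so α_err = 7·3 = 21 ≡ 8 = α_2. Error position i = 2.
  Consistency check: S_2/S_1 = 4·2 = 8 ≡ 8 = α_err ✓ (single-error assumption holds).
Step 4: error magnitude e = S_0/v_2 = S_0·∏_{j≠2}(α_2 − α_j) = 9·7 = 63 ≡ 11 (mod 13).
Step 5: correct position 2: c_2 = r_2 − e = 5 − 11 ≡ 7 (mod 13). Hence c = [2, 7, 1, 10, 12].
  Check: interpolating c through the α_i gives m(x) = 5 + 10·x (degree < 2) with m(α_i) = c_i for every i, so c is indeed a codeword.


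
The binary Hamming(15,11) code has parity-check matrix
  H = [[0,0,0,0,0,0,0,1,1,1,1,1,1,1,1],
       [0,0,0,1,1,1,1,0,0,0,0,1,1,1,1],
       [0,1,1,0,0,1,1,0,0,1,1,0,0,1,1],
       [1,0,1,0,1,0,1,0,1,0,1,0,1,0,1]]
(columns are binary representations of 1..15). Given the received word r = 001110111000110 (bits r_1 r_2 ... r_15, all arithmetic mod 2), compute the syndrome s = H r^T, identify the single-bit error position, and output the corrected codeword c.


s = (0, 1, 1, 1)^T, error position = 7, corrected codeword c = 001110011000110

Compute s = H r^T mod 2 one row at a time:
  s_1 = 1 + 1 + 0 + 0 + 0 + 1 + 1 + 0 = 4 ≡ 0 (mod 2).
  s_2 = 1 + 1 + 0 + 1 + 0 + 1 + 1 + 0 = 5 ≡ 1 (mod 2).
  s_3 = 0 + 1 + 0 + 1 + 0 + 0 + 1 + 0 = 3 ≡ 1 (mod 2).
  s_4 = 0 + 1 + 1 + 1 + 1 + 0 + 1 + 0 = 5 ≡ 1 (mod 2).
s = (0, 1, 1, 1)^T — this equals column 7 of H (binary 0111), so error is at position 7.
Correct: flip bit 7 of r = 001110111000110 to get c = 001110011000110.


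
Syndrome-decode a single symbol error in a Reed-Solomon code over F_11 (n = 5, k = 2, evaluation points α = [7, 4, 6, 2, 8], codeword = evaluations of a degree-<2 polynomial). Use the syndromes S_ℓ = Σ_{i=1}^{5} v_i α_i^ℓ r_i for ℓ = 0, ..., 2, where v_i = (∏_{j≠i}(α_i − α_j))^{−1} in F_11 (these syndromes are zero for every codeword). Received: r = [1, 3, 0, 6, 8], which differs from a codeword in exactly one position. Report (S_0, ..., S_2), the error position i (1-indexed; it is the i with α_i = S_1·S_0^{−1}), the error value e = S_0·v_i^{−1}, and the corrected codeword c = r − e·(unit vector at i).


S = (9, 8, 1), error at position 1, error magnitude e = 8, c = [4, 3, 0, 6, 8].

Step 1: column multipliers v_i = (∏_{j≠i}(α_i − α_j))^{−1} mod 11.
  i = 1 (α = 7): (7−4)(7−6)(7−2)(7−8) = 3·1·5·(−1) = −15 ≡ 7, so v_1 = 7^{−1} = 8 (mod 11).
  i = 2 (α = 4): (4−7)(4−6)(4−2)(4−8) = (−3)·(−2)·2·(−4) = −48 ≡ 7, so v_2 = 7^{−1} = 8 (mod 11).
  i = 3 (α = 6): (6−7)(6−4)(6−2)(6−8) = (−1)·2·4·(−2) = 16 ≡ 5, so v_3 = 5^{−1} = 9 (mod 11).
  i = 4 (α = 2): (2−7)(2−4)(2−6)(2−8) = (−5)·(−2)·(−4)·(−6) = 240 ≡ 9, so v_4 = 9^{−1} = 5 (mod 11).
  i = 5 (α = 8): (8−7)(8−4)(8−6)(8−2) = 1·4·2·6 = 48 ≡ 4, so v_5 = 4^{−1} = 3 (mod 11).
  v = [8, 8, 9, 5, 3].
Step 2: syndromes of r = [1, 3, 0, 6, 8] (all sums mod 11).
  S_0 = Σ v_i r_i = 8·1 + 8·3 + 9·0 + 5·6 + 3·8 = 86 ≡ 9.
  S_1 = Σ v_i α_i r_i = 8·7·1 + 8·4·3 + 9·6·0 + 5·2·6 + 3·8·8 = 404 ≡ 8.
  α_i^2 mod 11 = [5, 5, 3, 4, 9].
  S_2 = Σ v_i α_i^2 r_i = 8·5·1 + 8·5·3 + 9·3·0 + 5·4·6 + 3·9·8 = 496 ≡ 1.
  S = (9, 8, 1) ≠ 0, so r is not a codeword (an error is present).
Step 3: locate the error. For a single error e at position i, S_ℓ = v_i·e·α_i^ℓ, so α_err = S_1/S_0.
  S_0^{−1} = 9^{−1} = 5 (mod 11), so α_err = 8·5 = 40 ≡ 7 = α_1. Error position i = 1.
  Consistency check: S_2/S_1 = 1·7 = 7 ≡ 7 = α_err ✓ (single-error assumption holds).
Step 4: error magnitude e = S_0/v_1 = S_0·∏_{j≠1}(α_1 − α_j) = 9·7 = 63 ≡ 8 (mod 11).
Step 5: correct position 1: c_1 = r_1 − e = 1 − 8 ≡ 4 (mod 11). Hence c = [4, 3, 0, 6, 8].
  Check: interpolating c through the α_i gives m(x) = 9 + 4·x (degree < 2) with m(α_i) = c_i for every i, so c is indeed a codeword.


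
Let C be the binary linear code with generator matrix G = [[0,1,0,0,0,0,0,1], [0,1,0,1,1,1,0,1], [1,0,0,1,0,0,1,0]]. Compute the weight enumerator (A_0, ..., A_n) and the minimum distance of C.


Weight distribution: A_0 = 1, A_2 = 1, A_3 = 2, A_4 = 1, A_5 = 2, A_6 = 1. Minimum distance d = 2.

Enumerate all 2^3 = 8 messages m ∈ F_2^3.
For each, compute codeword c = mG in F_2^8, then tally its weight.
  m = 000 → c = 00000000, weight = 0.
  m = 100 → c = 01000001, weight = 2.
  m = 010 → c = 01011101, weight = 5.
  m = 110 → c = 00011100, weight = 3.
  m = 001 → c = 10010010, weight = 3.
  m = 101 → c = 11010011, weight = 5.
  m = 011 → c = 11001111, weight = 6.
  m = 111 → c = 10001110, weight = 4.
Tally weights:
  weight 0: 1 codewords.
  weight 2: 1 codewords.
  weight 3: 2 codewords.
  weight 4: 1 codewords.
  weight 5: 2 codewords.
  weight 6: 1 codewords.
Minimum distance d = smallest w > 0 with A_w > 0 = 2.
Sanity: Σ A_w = 8 = 2^3 = 8 ✓.


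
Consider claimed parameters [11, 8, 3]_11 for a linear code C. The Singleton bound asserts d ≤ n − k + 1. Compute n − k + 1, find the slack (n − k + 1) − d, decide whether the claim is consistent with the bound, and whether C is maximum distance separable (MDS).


Singleton RHS = n − k + 1 = 4, slack = 1, bound satisfied, not MDS.

Singleton bound: d ≤ n − k + 1.
Here n = 11, k = 8, so n − k + 1 = 4.
Given d = 3, check d ≤ 4: YES.
Slack = (n − k + 1) − d = 1.
The code is NOT MDS (slack = 1 > 0).
Description: the claimed parameters are [11, 8, 3]_11; such a code would be non-MDS.


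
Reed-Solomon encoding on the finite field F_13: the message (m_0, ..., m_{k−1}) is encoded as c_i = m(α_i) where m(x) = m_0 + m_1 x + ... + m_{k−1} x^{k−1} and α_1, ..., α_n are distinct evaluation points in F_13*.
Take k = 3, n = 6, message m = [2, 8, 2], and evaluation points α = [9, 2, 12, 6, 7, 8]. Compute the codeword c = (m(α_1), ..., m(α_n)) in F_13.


c = [2, 0, 9, 5, 0, 12]

Message polynomial: m(x) = 2 + 8·x + 2·x^2 (mod 13).
For each evaluation point α_i, compute m(α_i) mod 13:
  α_1 = 9: Horner steps 2 → 0 → 2, so m(9) = 2.
  α_2 = 2: Horner steps 2 → 12 → 0, so m(2) = 0.
  α_3 = 12: Horner steps 2 → 6 → 9, so m(12) = 9.
  α_4 = 6: Horner steps 2 → 7 → 5, so m(6) = 5.
  α_5 = 7: Horner steps 2 → 9 → 0, so m(7) = 0.
  α_6 = 8: Horner steps 2 → 11 → 12, so m(8) = 12.
Codeword c = [2, 0, 9, 5, 0, 12] ∈ F_13^6.


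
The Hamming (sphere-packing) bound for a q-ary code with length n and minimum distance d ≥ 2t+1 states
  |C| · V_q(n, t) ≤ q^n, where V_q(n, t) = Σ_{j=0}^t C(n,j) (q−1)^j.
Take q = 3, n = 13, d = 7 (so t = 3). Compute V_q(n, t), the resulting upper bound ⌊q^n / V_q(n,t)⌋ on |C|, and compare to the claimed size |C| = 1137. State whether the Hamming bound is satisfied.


V_q(n, t) = 2627, q^n = 1594323, Hamming bound = 606, |C| = 1137 > bound (violated).

Step 1: Compute V_q(n, t) = Σ_{j=0}^3 C(n, j) (q−1)^j.
  j = 0: C(13,0)·(2)^0 = 1·1 = 1.
  j = 1: C(13,1)·(2)^1 = 13·2 = 26.
  j = 2: C(13,2)·(2)^2 = 78·4 = 312.
  j = 3: C(13,3)·(2)^3 = 286·8 = 2288.
  V_q(n, t) = 1 + 26 + 312 + 2288 = 2627.
Step 2: q^n = 3^13 = 1594323.
Step 3: Hamming bound ⌊q^n / V_q(n,t)⌋ = ⌊1594323/2627⌋ = 606.
Step 4: Compare |C| = 1137 to 606: violated.
The claimed |C| lies above the Hamming bound, so no 3-ary code of length 13 with d ≥ 7 can have 1137 codewords.


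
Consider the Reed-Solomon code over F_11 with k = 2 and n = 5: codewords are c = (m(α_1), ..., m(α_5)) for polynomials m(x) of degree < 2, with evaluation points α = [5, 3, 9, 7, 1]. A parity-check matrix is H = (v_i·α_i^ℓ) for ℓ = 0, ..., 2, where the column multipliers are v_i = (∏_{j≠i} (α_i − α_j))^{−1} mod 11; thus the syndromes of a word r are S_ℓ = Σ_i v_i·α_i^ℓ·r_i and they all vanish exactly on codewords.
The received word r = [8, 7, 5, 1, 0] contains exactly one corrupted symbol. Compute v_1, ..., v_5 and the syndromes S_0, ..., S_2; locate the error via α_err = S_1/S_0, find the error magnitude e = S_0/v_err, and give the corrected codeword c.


S = (1, 3, 9), error at position 2, error magnitude e = 3, c = [8, 4, 5, 1, 0].

Step 1: column multipliers v_i = (∏_{j≠i}(α_i − α_j))^{−1} mod 11.
  i = 1 (α = 5): (5−3)(5−9)(5−7)(5−1) = 2·(−4)·(−2)·4 = 64 ≡ 9, so v_1 = 9^{−1} = 5 (mod 11).
  i = 2 (α = 3): (3−5)(3−9)(3−7)(3−1) = (−2)·(−6)·(−4)·2 = −96 ≡ 3, so v_2 = 3^{−1} = 4 (mod 11).
  i = 3 (α = 9): (9−5)(9−3)(9−7)(9−1) = 4·6·2·8 = 384 ≡ 10, so v_3 = 10^{−1} = 10 (mod 11).
  i = 4 (α = 7): (7−5)(7−3)(7−9)(7−1) = 2·4·(−2)·6 = −96 ≡ 3, so v_4 = 3^{−1} = 4 (mod 11).
  i = 5 (α = 1): (1−5)(1−3)(1−9)(1−7) = (−4)·(−2)·(−8)·(−6) = 384 ≡ 10, so v_5 = 10^{−1} = 10 (mod 11).
  v = [5, 4, 10, 4, 10].
Step 2: syndromes of r = [8, 7, 5, 1, 0] (all sums mod 11).
  S_0 = Σ v_i r_i = 5·8 + 4·7 + 10·5 + 4·1 + 10·0 = 122 ≡ 1.
  S_1 = Σ v_i α_i r_i = 5·5·8 + 4·3·7 + 10·9·5 + 4·7·1 + 10·1·0 = 762 ≡ 3.
  α_i^2 mod 11 = [3, 9, 4, 5, 1].
  S_2 = Σ v_i α_i^2 r_i = 5·3·8 + 4·9·7 + 10·4·5 + 4·5·1 + 10·1·0 = 592 ≡ 9.
  S = (1, 3, 9) ≠ 0, so r is not a codeword (an error is present).
Step 3: locate the error. For a single error e at position i, S_ℓ = v_i·e·α_i^ℓ, so α_err = S_1/S_0.
  S_0^{−1} = 1^{−1} = 1 (mod 11), so α_err = 3·1 = 3 ≡ 3 = α_2. Error position i = 2.
  Consistency check: S_2/S_1 = 9·4 = 36 ≡ 3 = α_err ✓ (single-error assumption holds).
Step 4: error magnitude e = S_0/v_2 = S_0·∏_{j≠2}(α_2 − α_j) = 1·3 = 3 ≡ 3 (mod 11).
Step 5: correct position 2: c_2 = r_2 − e = 7 − 3 ≡ 4 (mod 11). Hence c = [8, 4, 5, 1, 0].
  Check: interpolating c through the α_i gives m(x) = 9 + 2·x (degree < 2) with m(α_i) = c_i for every i, so c is indeed a codeword.


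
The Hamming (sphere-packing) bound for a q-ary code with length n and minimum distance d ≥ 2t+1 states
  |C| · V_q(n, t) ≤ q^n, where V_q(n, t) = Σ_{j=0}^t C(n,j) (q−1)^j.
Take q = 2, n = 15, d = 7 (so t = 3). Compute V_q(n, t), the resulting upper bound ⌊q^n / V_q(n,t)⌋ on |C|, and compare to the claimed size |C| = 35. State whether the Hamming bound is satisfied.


V_q(n, t) = 576, q^n = 32768, Hamming bound = 56, |C| = 35 ≤ bound (satisfied).

Step 1: Compute V_q(n, t) = Σ_{j=0}^3 C(n, j) (q−1)^j.
  j = 0: C(15,0)·(1)^0 = 1·1 = 1.
  j = 1: C(15,1)·(1)^1 = 15·1 = 15.
  j = 2: C(15,2)·(1)^2 = 105·1 = 105.
  j = 3: C(15,3)·(1)^3 = 455·1 = 455.
  V_q(n, t) = 1 + 15 + 105 + 455 = 576.
Step 2: q^n = 2^15 = 32768.
Step 3: Hamming bound ⌊q^n / V_q(n,t)⌋ = ⌊32768/576⌋ = 56.
Step 4: Compare |C| = 35 to 56: satisfied.
The claimed |C| lies below the Hamming bound.


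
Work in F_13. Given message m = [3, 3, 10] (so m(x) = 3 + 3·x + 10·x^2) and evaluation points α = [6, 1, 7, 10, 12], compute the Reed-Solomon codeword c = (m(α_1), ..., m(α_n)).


c = [4, 3, 7, 6, 10]

Message polynomial: m(x) = 3 + 3·x + 10·x^2 (mod 13).
For each evaluation point α_i, compute m(α_i) mod 13:
  α_1 = 6: Horner steps 10 → 11 → 4, so m(6) = 4.
  α_2 = 1: Horner steps 10 → 0 → 3, so m(1) = 3.
  α_3 = 7: Horner steps 10 → 8 → 7, so m(7) = 7.
  α_4 = 10: Horner steps 10 → 12 → 6, so m(10) = 6.
  α_5 = 12: Horner steps 10 → 6 → 10, so m(12) = 10.
Codeword c = [4, 3, 7, 6, 10] ∈ F_13^5.


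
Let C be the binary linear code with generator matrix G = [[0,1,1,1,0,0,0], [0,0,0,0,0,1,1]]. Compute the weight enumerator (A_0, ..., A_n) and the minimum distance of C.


Weight distribution: A_0 = 1, A_2 = 1, A_3 = 1, A_5 = 1. Minimum distance d = 2.

Enumerate all 2^2 = 4 messages m ∈ F_2^2.
For each, compute codeword c = mG in F_2^7, then tally its weight.
  m = 00 → c = 0000000, weight = 0.
  m = 10 → c = 0111000, weight = 3.
  m = 01 → c = 0000011, weight = 2.
  m = 11 → c = 0111011, weight = 5.
Tally weights:
  weight 0: 1 codewords.
  weight 2: 1 codewords.
  weight 3: 1 codewords.
  weight 5: 1 codewords.
Minimum distance d = smallest w > 0 with A_w > 0 = 2.
Sanity: Σ A_w = 4 = 2^2 = 4 ✓.


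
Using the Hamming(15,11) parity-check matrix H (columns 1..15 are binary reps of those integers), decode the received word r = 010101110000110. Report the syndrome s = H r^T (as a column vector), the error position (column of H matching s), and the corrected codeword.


s = (1, 1, 0, 0)^T, error position = 12, corrected codeword c = 010101110001110

Compute s = H r^T mod 2 one row at a time:
  s_1 = 1 + 0 + 0 + 0 + 0 + 1 + 1 + 0 = 3 ≡ 1 (mod 2).
  s_2 = 1 + 0 + 1 + 1 + 0 + 1 + 1 + 0 = 5 ≡ 1 (mod 2).
  s_3 = 1 + 0 + 1 + 1 + 0 + 0 + 1 + 0 = 4 ≡ 0 (mod 2).
  s_4 = 0 + 0 + 0 + 1 + 0 + 0 + 1 + 0 = 2 ≡ 0 (mod 2).
s = (1, 1, 0, 0)^T — this equals column 12 of H (binary 1100), so error is at position 12.
Correct: flip bit 12 of r = 010101110000110 to get c = 010101110001110.


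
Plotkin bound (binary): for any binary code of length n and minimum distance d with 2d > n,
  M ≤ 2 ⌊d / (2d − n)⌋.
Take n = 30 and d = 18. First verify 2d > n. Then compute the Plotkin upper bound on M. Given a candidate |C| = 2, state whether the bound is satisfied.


Plotkin bound M ≤ 6; given |C| = 2 ≤ bound (satisfied).

Check applicability: 2d = 36, n = 30.
2d − n = 6 > 0, so Plotkin applies.
Compute d/(2d−n) = 18/6 ≈ 3.0000.
⌊d/(2d−n)⌋ = 3.
Plotkin bound: M ≤ 2·3 = 6.
Given |C| = 2, check: satisfied.
This |C| is below the Plotkin bound.


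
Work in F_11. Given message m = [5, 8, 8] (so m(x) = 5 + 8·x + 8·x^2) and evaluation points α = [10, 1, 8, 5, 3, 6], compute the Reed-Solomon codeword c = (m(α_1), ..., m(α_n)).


c = [5, 10, 9, 3, 2, 0]

Message polynomial: m(x) = 5 + 8·x + 8·x^2 (mod 11).
For each evaluation point α_i, compute m(α_i) mod 11:
  α_1 = 10: Horner steps 8 → 0 → 5, so m(10) = 5.
  α_2 = 1: Horner steps 8 → 5 → 10, so m(1) = 10.
  α_3 = 8: Horner steps 8 → 6 → 9, so m(8) = 9.
  α_4 = 5: Horner steps 8 → 4 → 3, so m(5) = 3.
  α_5 = 3: Horner steps 8 → 10 → 2, so m(3) = 2.
  α_6 = 6: Horner steps 8 → 1 → 0, so m(6) = 0.
Codeword c = [5, 10, 9, 3, 2, 0] ∈ F_11^6.


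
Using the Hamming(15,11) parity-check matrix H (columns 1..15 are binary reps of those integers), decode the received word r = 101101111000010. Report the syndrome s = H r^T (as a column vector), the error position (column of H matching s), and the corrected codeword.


s = (1, 0, 0, 0)^T, error position = 8, corrected codeword c = 101101101000010

Compute s = H r^T mod 2 one row at a time:
  s_1 = 1 + 1 + 0 + 0 + 0 + 0 + 1 + 0 = 3 ≡ 1 (mod 2).
  s_2 = 1 + 0 + 1 + 1 + 0 + 0 + 1 + 0 = 4 ≡ 0 (mod 2).
  s_3 = 0 + 1 + 1 + 1 + 0 + 0 + 1 + 0 = 4 ≡ 0 (mod 2).
  s_4 = 1 + 1 + 0 + 1 + 1 + 0 + 0 + 0 = 4 ≡ 0 (mod 2).
s = (1, 0, 0, 0)^T — this equals column 8 of H (binary 1000), so error is at position 8.
Correct: flip bit 8 of r = 101101111000010 to get c = 101101101000010.


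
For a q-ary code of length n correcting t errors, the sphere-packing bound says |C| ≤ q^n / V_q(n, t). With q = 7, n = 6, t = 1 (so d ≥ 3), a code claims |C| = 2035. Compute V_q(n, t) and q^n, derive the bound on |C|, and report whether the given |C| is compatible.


V_q(n, t) = 37, q^n = 117649, Hamming bound = 3179, |C| = 2035 ≤ bound (satisfied).

Step 1: Compute V_q(n, t) = Σ_{j=0}^1 C(n, j) (q−1)^j.
  j = 0: C(6,0)·(6)^0 = 1·1 = 1.
  j = 1: C(6,1)·(6)^1 = 6·6 = 36.
  V_q(n, t) = 1 + 36 = 37.
Step 2: q^n = 7^6 = 117649.
Step 3: Hamming bound ⌊q^n / V_q(n,t)⌋ = ⌊117649/37⌋ = 3179.
Step 4: Compare |C| = 2035 to 3179: satisfied.
The claimed |C| lies below the Hamming bound.


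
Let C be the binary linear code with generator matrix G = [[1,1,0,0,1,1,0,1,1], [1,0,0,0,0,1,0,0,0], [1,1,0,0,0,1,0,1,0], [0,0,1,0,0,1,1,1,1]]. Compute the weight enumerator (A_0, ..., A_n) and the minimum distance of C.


Weight distribution: A_0 = 1, A_2 = 3, A_4 = 3, A_5 = 8, A_6 = 1. Minimum distance d = 2.

Enumerate all 2^4 = 16 messages m ∈ F_2^4.
For each, compute codeword c = mG in F_2^9, then tally its weight.
  m = 0000 → c = 000000000, weight = 0.
  m = 1000 → c = 110011011, weight = 6.
  m = 0100 → c = 100001000, weight = 2.
  m = 1100 → c = 010010011, weight = 4.
  m = 0010 → c = 110001010, weight = 4.
  m = 1010 → c = 000010001, weight = 2.
  m = 0110 → c = 010000010, weight = 2.
  m = 1110 → c = 100011001, weight = 4.
  m = 0001 → c = 001001111, weight = 5.
  m = 1001 → c = 111010100, weight = 5.
  m = 0101 → c = 101000111, weight = 5.
  m = 1101 → c = 011011100, weight = 5.
  m = 0011 → c = 111000101, weight = 5.
  m = 1011 → c = 001011110, weight = 5.
  m = 0111 → c = 011001101, weight = 5.
  m = 1111 → c = 101010110, weight = 5.
Tally weights:
  weight 0: 1 codewords.
  weight 2: 3 codewords.
  weight 4: 3 codewords.
  weight 5: 8 codewords.
  weight 6: 1 codewords.
Minimum distance d = smallest w > 0 with A_w > 0 = 2.
Sanity: Σ A_w = 16 = 2^4 = 16 ✓.


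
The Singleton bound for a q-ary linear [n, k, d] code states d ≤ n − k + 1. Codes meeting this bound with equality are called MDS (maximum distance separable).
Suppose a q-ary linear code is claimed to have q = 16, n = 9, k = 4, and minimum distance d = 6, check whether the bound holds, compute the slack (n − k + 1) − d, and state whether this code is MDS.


Singleton RHS = n − k + 1 = 6, slack = 0, bound satisfied, MDS.

Singleton bound: d ≤ n − k + 1.
Here n = 9, k = 4, so n − k + 1 = 6.
Given d = 6, check d ≤ 6: YES.
Slack = (n − k + 1) − d = 0.
The code is MDS (slack = 0).
Description: the claimed parameters are [9, 4, 6]_16; such a code would be MDS (meets Singleton bound).


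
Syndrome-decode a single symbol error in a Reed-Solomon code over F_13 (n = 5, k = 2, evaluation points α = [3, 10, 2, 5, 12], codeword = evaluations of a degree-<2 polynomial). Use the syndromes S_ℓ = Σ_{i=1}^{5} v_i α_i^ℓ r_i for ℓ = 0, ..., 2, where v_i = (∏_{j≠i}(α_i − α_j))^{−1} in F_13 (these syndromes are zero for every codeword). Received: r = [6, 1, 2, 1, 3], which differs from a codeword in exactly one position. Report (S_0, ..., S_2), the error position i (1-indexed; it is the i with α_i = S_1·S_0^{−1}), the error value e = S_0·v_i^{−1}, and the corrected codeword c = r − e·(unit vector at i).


S = (7, 5, 11), error at position 2, error magnitude e = 6, c = [6, 8, 2, 1, 3].

Step 1: column multipliers v_i = (∏_{j≠i}(α_i − α_j))^{−1} mod 13.
  i = 1 (α = 3): (3−10)(3−2)(3−5)(3−12) = (−7)·1·(−2)·(−9) = −126 ≡ 4, so v_1 = 4^{−1} = 10 (mod 13).
  i = 2 (α = 10): (10−3)(10−2)(10−5)(10−12) = 7·8·5·(−2) = −560 ≡ 12, so v_2 = 12^{−1} = 12 (mod 13).
  i = 3 (α = 2): (2−3)(2−10)(2−5)(2−12) = (−1)·(−8)·(−3)·(−10) = 240 ≡ 6, so v_3 = 6^{−1} = 11 (mod 13).
  i = 4 (α = 5): (5−3)(5−10)(5−2)(5−12) = 2·(−5)·3·(−7) = 210 ≡ 2, so v_4 = 2^{−1} = 7 (mod 13).
  i = 5 (α = 12): (12−3)(12−10)(12−2)(12−5) = 9·2·10·7 = 1260 ≡ 12, so v_5 = 12^{−1} = 12 (mod 13).
  v = [10, 12, 11, 7, 12].
Step 2: syndromes of r = [6, 1, 2, 1, 3] (all sums mod 13).
  S_0 = Σ v_i r_i = 10·6 + 12·1 + 11·2 + 7·1 + 12·3 = 137 ≡ 7.
  S_1 = Σ v_i α_i r_i = 10·3·6 + 12·10·1 + 11·2·2 + 7·5·1 + 12·12·3 = 811 ≡ 5.
  α_i^2 mod 13 = [9, 9, 4, 12, 1].
  S_2 = Σ v_i α_i^2 r_i = 10·9·6 + 12·9·1 + 11·4·2 + 7·12·1 + 12·1·3 = 856 ≡ 11.
  S = (7, 5, 11) ≠ 0, so r is not a codeword (an error is present).
Step 3: locate the error. For a single error e at position i, S_ℓ = v_i·e·α_i^ℓ, so α_err = S_1/S_0.
  S_0^{−1} = 7^{−1} = 2 (mod 13), so α_err = 5·2 = 10 ≡ 10 = α_2. Error position i = 2.
  Consistency check: S_2/S_1 = 11·8 = 88 ≡ 10 = α_err ✓ (single-error assumption holds).
Step 4: error magnitude e = S_0/v_2 = S_0·∏_{j≠2}(α_2 − α_j) = 7·12 = 84 ≡ 6 (mod 13).
Step 5: correct position 2: c_2 = r_2 − e = 1 − 6 ≡ 8 (mod 13). Hence c = [6, 8, 2, 1, 3].
  Check: interpolating c through the α_i gives m(x) = 7 + 4·x (degree < 2) with m(α_i) = c_i for every i, so c is indeed a codeword.


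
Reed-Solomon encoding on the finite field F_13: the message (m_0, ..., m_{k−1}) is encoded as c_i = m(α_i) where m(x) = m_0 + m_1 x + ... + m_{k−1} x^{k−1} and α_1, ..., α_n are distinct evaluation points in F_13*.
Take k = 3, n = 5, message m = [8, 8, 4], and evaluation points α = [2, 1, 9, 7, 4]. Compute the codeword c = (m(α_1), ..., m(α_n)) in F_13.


c = [1, 7, 1, 0, 0]

Message polynomial: m(x) = 8 + 8·x + 4·x^2 (mod 13).
For each evaluation point α_i, compute m(α_i) mod 13:
  α_1 = 2: Horner steps 4 → 3 → 1, so m(2) = 1.
  α_2 = 1: Horner steps 4 → 12 → 7, so m(1) = 7.
  α_3 = 9: Horner steps 4 → 5 → 1, so m(9) = 1.
  α_4 = 7: Horner steps 4 → 10 → 0, so m(7) = 0.
  α_5 = 4: Horner steps 4 → 11 → 0, so m(4) = 0.
Codeword c = [1, 7, 1, 0, 0] ∈ F_13^5.


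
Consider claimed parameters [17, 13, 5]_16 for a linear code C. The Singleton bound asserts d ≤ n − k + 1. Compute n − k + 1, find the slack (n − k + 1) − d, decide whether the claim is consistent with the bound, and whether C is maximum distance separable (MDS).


Singleton RHS = n − k + 1 = 5, slack = 0, bound satisfied, MDS.

Singleton bound: d ≤ n − k + 1.
Here n = 17, k = 13, so n − k + 1 = 5.
Given d = 5, check d ≤ 5: YES.
Slack = (n − k + 1) − d = 0.
The code is MDS (slack = 0).
Description: the claimed parameters are [17, 13, 5]_16; such a code would be MDS (meets Singleton bound).


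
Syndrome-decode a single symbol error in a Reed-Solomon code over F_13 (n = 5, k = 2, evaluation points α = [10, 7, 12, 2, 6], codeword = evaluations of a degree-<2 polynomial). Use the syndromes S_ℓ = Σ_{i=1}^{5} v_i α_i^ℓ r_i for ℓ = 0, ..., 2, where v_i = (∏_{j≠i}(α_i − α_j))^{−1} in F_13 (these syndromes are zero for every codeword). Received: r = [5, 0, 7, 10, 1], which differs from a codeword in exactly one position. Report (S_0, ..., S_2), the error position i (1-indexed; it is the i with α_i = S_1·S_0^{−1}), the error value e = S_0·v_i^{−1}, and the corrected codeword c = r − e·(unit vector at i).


S = (5, 9, 11), error at position 2, error magnitude e = 11, c = [5, 2, 7, 10, 1].

Step 1: column multipliers v_i = (∏_{j≠i}(α_i − α_j))^{−1} mod 13.
  i = 1 (α = 10): (10−7)(10−12)(10−2)(10−6) = 3·(−2)·8·4 = −192 ≡ 3, so v_1 = 3^{−1} = 9 (mod 13).
  i = 2 (α = 7): (7−10)(7−12)(7−2)(7−6) = (−3)·(−5)·5·1 = 75 ≡ 10, so v_2 = 10^{−1} = 4 (mod 13).
  i = 3 (α = 12): (12−10)(12−7)(12−2)(12−6) = 2·5·10·6 = 600 ≡ 2, so v_3 = 2^{−1} = 7 (mod 13).
  i = 4 (α = 2): (2−10)(2−7)(2−12)(2−6) = (−8)·(−5)·(−10)·(−4) = 1600 ≡ 1, so v_4 = 1^{−1} = 1 (mod 13).
  i = 5 (α = 6): (6−10)(6−7)(6−12)(6−2) = (−4)·(−1)·(−6)·4 = −96 ≡ 8, so v_5 = 8^{−1} = 5 (mod 13).
  v = [9, 4, 7, 1, 5].
Step 2: syndromes of r = [5, 0, 7, 10, 1] (all sums mod 13).
  S_0 = Σ v_i r_i = 9·5 + 4·0 + 7·7 + 1·10 + 5·1 = 109 ≡ 5.
  S_1 = Σ v_i α_i r_i = 9·10·5 + 4·7·0 + 7·12·7 + 1·2·10 + 5·6·1 = 1088 ≡ 9.
  α_i^2 mod 13 = [9, 10, 1, 4, 10].
  S_2 = Σ v_i α_i^2 r_i = 9·9·5 + 4·10·0 + 7·1·7 + 1·4·10 + 5·10·1 = 544 ≡ 11.
  S = (5, 9, 11) ≠ 0, so r is not a codeword (an error is present).
Step 3: locate the error. For a single error e at position i, S_ℓ = v_i·e·α_i^ℓ, so α_err = S_1/S_0.
  S_0^{−1} = 5^{−1} = 8 (mod 13), so α_err = 9·8 = 72 ≡ 7 = α_2. Error position i = 2.
  Consistency check: S_2/S_1 = 11·3 = 33 ≡ 7 = α_err ✓ (single-error assumption holds).
Step 4: error magnitude e = S_0/v_2 = S_0·∏_{j≠2}(α_2 − α_j) = 5·10 = 50 ≡ 11 (mod 13).
Step 5: correct position 2: c_2 = r_2 − e = 0 − 11 ≡ 2 (mod 13). Hence c = [5, 2, 7, 10, 1].
  Check: interpolating c through the α_i gives m(x) = 8 + 1·x (degree < 2) with m(α_i) = c_i for every i, so c is indeed a codeword.


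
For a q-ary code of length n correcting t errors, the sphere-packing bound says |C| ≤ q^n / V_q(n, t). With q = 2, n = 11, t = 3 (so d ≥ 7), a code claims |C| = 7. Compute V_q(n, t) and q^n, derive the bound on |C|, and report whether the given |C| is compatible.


V_q(n, t) = 232, q^n = 2048, Hamming bound = 8, |C| = 7 ≤ bound (satisfied).

Step 1: Compute V_q(n, t) = Σ_{j=0}^3 C(n, j) (q−1)^j.
  j = 0: C(11,0)·(1)^0 = 1·1 = 1.
  j = 1: C(11,1)·(1)^1 = 11·1 = 11.
  j = 2: C(11,2)·(1)^2 = 55·1 = 55.
  j = 3: C(11,3)·(1)^3 = 165·1 = 165.
  V_q(n, t) = 1 + 11 + 55 + 165 = 232.
Step 2: q^n = 2^11 = 2048.
Step 3: Hamming bound ⌊q^n / V_q(n,t)⌋ = ⌊2048/232⌋ = 8.
Step 4: Compare |C| = 7 to 8: satisfied.
The claimed |C| lies below the Hamming bound.


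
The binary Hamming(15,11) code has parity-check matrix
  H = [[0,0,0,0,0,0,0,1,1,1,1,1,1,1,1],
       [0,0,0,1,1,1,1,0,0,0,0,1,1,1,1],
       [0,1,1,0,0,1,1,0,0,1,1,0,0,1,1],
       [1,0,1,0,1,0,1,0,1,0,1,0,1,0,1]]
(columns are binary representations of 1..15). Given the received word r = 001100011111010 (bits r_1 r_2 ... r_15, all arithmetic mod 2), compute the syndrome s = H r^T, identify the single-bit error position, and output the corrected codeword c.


s = (0, 1, 0, 1)^T, error position = 5, corrected codeword c = 001110011111010

Compute s = H r^T mod 2 one row at a time:
  s_1 = 1 + 1 + 1 + 1 + 1 + 0 + 1 + 0 = 6 ≡ 0 (mod 2).
  s_2 = 1 + 0 + 0 + 0 + 1 + 0 + 1 + 0 = 3 ≡ 1 (mod 2).
  s_3 = 0 + 1 + 0 + 0 + 1 + 1 + 1 + 0 = 4 ≡ 0 (mod 2).
  s_4 = 0 + 1 + 0 + 0 + 1 + 1 + 0 + 0 = 3 ≡ 1 (mod 2).
s = (0, 1, 0, 1)^T — this equals column 5 of H (binary 0101), so error is at position 5.
Correct: flip bit 5 of r = 001100011111010 to get c = 001110011111010.


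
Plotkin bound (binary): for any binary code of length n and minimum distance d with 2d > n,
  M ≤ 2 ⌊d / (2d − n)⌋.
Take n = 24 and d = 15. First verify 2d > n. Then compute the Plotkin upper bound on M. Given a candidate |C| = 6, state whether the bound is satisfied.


Plotkin bound M ≤ 4; given |C| = 6 > bound (violated).

Check applicability: 2d = 30, n = 24.
2d − n = 6 > 0, so Plotkin applies.
Compute d/(2d−n) = 15/6 ≈ 2.5000.
⌊d/(2d−n)⌋ = 2.
Plotkin bound: M ≤ 2·2 = 4.
Given |C| = 6, check: VIOLATED.
This |C| is above the Plotkin bound, so no binary code with n = 24, d = 15 and 6 codewords exists.


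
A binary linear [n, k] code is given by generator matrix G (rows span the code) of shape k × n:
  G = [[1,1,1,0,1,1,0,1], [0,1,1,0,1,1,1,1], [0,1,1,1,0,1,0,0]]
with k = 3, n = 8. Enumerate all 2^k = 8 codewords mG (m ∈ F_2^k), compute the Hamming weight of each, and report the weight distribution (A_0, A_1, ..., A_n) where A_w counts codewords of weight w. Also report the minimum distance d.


Weight distribution: A_0 = 1, A_2 = 1, A_4 = 3, A_6 = 3. Minimum distance d = 2.

Enumerate all 2^3 = 8 messages m ∈ F_2^3.
For each, compute codeword c = mG in F_2^8, then tally its weight.
  m = 000 → c = 00000000, weight = 0.
  m = 100 → c = 11101101, weight = 6.
  m = 010 → c = 01101111, weight = 6.
  m = 110 → c = 10000010, weight = 2.
  m = 001 → c = 01110100, weight = 4.
  m = 101 → c = 10011001, weight = 4.
  m = 011 → c = 00011011, weight = 4.
  m = 111 → c = 11110110, weight = 6.
Tally weights:
  weight 0: 1 codewords.
  weight 2: 1 codewords.
  weight 4: 3 codewords.
  weight 6: 3 codewords.
Minimum distance d = smallest w > 0 with A_w > 0 = 2.
Sanity: Σ A_w = 8 = 2^3 = 8 ✓.


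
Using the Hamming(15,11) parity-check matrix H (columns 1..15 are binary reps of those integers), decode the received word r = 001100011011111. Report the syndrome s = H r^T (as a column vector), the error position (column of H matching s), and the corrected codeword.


s = (1, 1, 0, 1)^T, error position = 13, corrected codeword c = 001100011011011

Compute s = H r^T mod 2 one row at a time:
  s_1 = 1 + 1 + 0 + 1 + 1 + 1 + 1 + 1 = 7 ≡ 1 (mod 2).
  s_2 = 1 + 0 + 0 + 0 + 1 + 1 + 1 + 1 = 5 ≡ 1 (mod 2).
  s_3 = 0 + 1 + 0 + 0 + 0 + 1 + 1 + 1 = 4 ≡ 0 (mod 2).
  s_4 = 0 + 1 + 0 + 0 + 1 + 1 + 1 + 1 = 5 ≡ 1 (mod 2).
s = (1, 1, 0, 1)^T — this equals column 13 of H (binary 1101), so error is at position 13.
Correct: flip bit 13 of r = 001100011011111 to get c = 001100011011011.


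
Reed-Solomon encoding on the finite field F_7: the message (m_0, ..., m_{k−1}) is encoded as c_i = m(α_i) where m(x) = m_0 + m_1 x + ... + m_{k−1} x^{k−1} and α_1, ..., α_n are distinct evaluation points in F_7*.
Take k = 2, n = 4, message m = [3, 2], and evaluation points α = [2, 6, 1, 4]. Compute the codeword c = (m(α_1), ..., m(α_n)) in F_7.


c = [0, 1, 5, 4]

Message polynomial: m(x) = 3 + 2·x (mod 7).
For each evaluation point α_i, compute m(α_i) mod 7:
  α_1 = 2: Horner steps 2 → 0, so m(2) = 0.
  α_2 = 6: Horner steps 2 → 1, so m(6) = 1.
  α_3 = 1: Horner steps 2 → 5, so m(1) = 5.
  α_4 = 4: Horner steps 2 → 4, so m(4) = 4.
Codeword c = [0, 1, 5, 4] ∈ F_7^4.


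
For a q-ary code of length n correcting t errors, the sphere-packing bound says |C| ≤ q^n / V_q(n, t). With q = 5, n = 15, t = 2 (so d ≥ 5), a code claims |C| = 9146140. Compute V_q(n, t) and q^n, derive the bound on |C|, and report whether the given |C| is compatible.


V_q(n, t) = 1741, q^n = 30517578125, Hamming bound = 17528764, |C| = 9146140 ≤ bound (satisfied).

Step 1: Compute V_q(n, t) = Σ_{j=0}^2 C(n, j) (q−1)^j.
  j = 0: C(15,0)·(4)^0 = 1·1 = 1.
  j = 1: C(15,1)·(4)^1 = 15·4 = 60.
  j = 2: C(15,2)·(4)^2 = 105·16 = 1680.
  V_q(n, t) = 1 + 60 + 1680 = 1741.
Step 2: q^n = 5^15 = 30517578125.
Step 3: Hamming bound ⌊q^n / V_q(n,t)⌋ = ⌊30517578125/1741⌋ = 17528764.
Step 4: Compare |C| = 9146140 to 17528764: satisfied.
The claimed |C| lies below the Hamming bound.


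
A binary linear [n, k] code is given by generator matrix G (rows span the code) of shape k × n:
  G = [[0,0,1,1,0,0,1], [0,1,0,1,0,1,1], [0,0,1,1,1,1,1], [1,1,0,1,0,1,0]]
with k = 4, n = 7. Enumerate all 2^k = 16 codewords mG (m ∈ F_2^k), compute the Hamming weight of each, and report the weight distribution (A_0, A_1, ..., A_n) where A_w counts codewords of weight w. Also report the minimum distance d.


Weight distribution: A_0 = 1, A_2 = 2, A_3 = 4, A_4 = 5, A_5 = 4. Minimum distance d = 2.

Enumerate all 2^4 = 16 messages m ∈ F_2^4.
For each, compute codeword c = mG in F_2^7, then tally its weight.
  m = 0000 → c = 0000000, weight = 0.
  m = 1000 → c = 0011001, weight = 3.
  m = 0100 → c = 0101011, weight = 4.
  m = 1100 → c = 0110010, weight = 3.
  m = 0010 → c = 0011111, weight = 5.
  m = 1010 → c = 0000110, weight = 2.
  m = 0110 → c = 0110100, weight = 3.
  m = 1110 → c = 0101101, weight = 4.
  m = 0001 → c = 1101010, weight = 4.
  m = 1001 → c = 1110011, weight = 5.
  m = 0101 → c = 1000001, weight = 2.
  m = 1101 → c = 1011000, weight = 3.
  m = 0011 → c = 1110101, weight = 5.
  m = 1011 → c = 1101100, weight = 4.
  m = 0111 → c = 1011110, weight = 5.
  m = 1111 → c = 1000111, weight = 4.
Tally weights:
  weight 0: 1 codewords.
  weight 2: 2 codewords.
  weight 3: 4 codewords.
  weight 4: 5 codewords.
  weight 5: 4 codewords.
Minimum distance d = smallest w > 0 with A_w > 0 = 2.
Sanity: Σ A_w = 16 = 2^4 = 16 ✓.


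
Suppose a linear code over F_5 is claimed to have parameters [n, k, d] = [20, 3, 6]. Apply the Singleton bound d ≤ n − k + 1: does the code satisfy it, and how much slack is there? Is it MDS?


Singleton RHS = n − k + 1 = 18, slack = 12, bound satisfied, not MDS.

Singleton bound: d ≤ n − k + 1.
Here n = 20, k = 3, so n − k + 1 = 18.
Given d = 6, check d ≤ 18: YES.
Slack = (n − k + 1) − d = 12.
The code is NOT MDS (slack = 12 > 0).
Description: the claimed parameters are [20, 3, 6]_5; such a code would be non-MDS.


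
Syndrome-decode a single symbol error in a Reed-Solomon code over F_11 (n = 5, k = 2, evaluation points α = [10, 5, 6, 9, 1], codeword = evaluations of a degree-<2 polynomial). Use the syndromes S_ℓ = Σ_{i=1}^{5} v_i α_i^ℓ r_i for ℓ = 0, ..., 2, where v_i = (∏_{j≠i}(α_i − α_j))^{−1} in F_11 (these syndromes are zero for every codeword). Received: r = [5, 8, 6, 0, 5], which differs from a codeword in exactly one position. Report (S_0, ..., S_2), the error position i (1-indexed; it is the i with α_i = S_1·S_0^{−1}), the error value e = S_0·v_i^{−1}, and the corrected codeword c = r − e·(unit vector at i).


S = (10, 1, 10), error at position 1, error magnitude e = 7, c = [9, 8, 6, 0, 5].

Step 1: column multipliers v_i = (∏_{j≠i}(α_i − α_j))^{−1} mod 11.
  i = 1 (α = 10): (10−5)(10−6)(10−9)(10−1) = 5·4·1·9 = 180 ≡ 4, so v_1 = 4^{−1} = 3 (mod 11).
  i = 2 (α = 5): (5−10)(5−6)(5−9)(5−1) = (−5)·(−1)·(−4)·4 = −80 ≡ 8, so v_2 = 8^{−1} = 7 (mod 11).
  i = 3 (α = 6): (6−10)(6−5)(6−9)(6−1) = (−4)·1·(−3)·5 = 60 ≡ 5, so v_3 = 5^{−1} = 9 (mod 11).
  i = 4 (α = 9): (9−10)(9−5)(9−6)(9−1) = (−1)·4·3·8 = −96 ≡ 3, so v_4 = 3^{−1} = 4 (mod 11).
  i = 5 (α = 1): (1−10)(1−5)(1−6)(1−9) = (−9)·(−4)·(−5)·(−8) = 1440 ≡ 10, so v_5 = 10^{−1} = 10 (mod 11).
  v = [3, 7, 9, 4, 10].
Step 2: syndromes of r = [5, 8, 6, 0, 5] (all sums mod 11).
  S_0 = Σ v_i r_i = 3·5 + 7·8 + 9·6 + 4·0 + 10·5 = 175 ≡ 10.
  S_1 = Σ v_i α_i r_i = 3·10·5 + 7·5·8 + 9·6·6 + 4·9·0 + 10·1·5 = 804 ≡ 1.
  α_i^2 mod 11 = [1, 3, 3, 4, 1].
  S_2 = Σ v_i α_i^2 r_i = 3·1·5 + 7·3·8 + 9·3·6 + 4·4·0 + 10·1·5 = 395 ≡ 10.
  S = (10, 1, 10) ≠ 0, so r is not a codeword (an error is present).
Step 3: locate the error. For a single error e at position i, S_ℓ = v_i·e·α_i^ℓ, so α_err = S_1/S_0.
  S_0^{−1} = 10^{−1} = 10 (mod 11), so α_err = 1·10 = 10 ≡ 10 = α_1. Error position i = 1.
  Consistency check: S_2/S_1 = 10·1 = 10 ≡ 10 = α_err ✓ (single-error assumption holds).
Step 4: error magnitude e = S_0/v_1 = S_0·∏_{j≠1}(α_1 − α_j) = 10·4 = 40 ≡ 7 (mod 11).
Step 5: correct position 1: c_1 = r_1 − e = 5 − 7 ≡ 9 (mod 11). Hence c = [9, 8, 6, 0, 5].
  Check: interpolating c through the α_i gives m(x) = 7 + 9·x (degree < 2) with m(α_i) = c_i for every i, so c is indeed a codeword.
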